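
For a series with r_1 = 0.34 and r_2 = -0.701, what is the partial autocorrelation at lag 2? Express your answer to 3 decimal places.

-0.923

φ_{22} = (r_2 − r_1²) / (1 − r_1²)
r_1² = (0.34)² = 0.1156
Numerator = -0.701 − 0.1156 = -0.8166; denominator = 1 − 0.1156 = 0.8844
φ_{22} = -0.8166 / 0.8844 = -0.923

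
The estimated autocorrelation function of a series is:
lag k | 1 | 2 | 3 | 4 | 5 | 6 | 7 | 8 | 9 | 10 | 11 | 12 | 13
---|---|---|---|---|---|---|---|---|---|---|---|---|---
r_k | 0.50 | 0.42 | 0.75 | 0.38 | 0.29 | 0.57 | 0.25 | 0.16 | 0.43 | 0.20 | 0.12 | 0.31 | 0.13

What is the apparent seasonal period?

The largest autocorrelation is r_3 = 0.75, with a weaker echo at lag 6 (0.57); the remaining lags stay at or below 0.50. The elevated value at lag 1 (0.50), dropping to 0.42 at lag 2, reflects decaying short-term dependence rather than seasonality.
The dominant spike at lag 3 indicates a seasonal period of 3.

3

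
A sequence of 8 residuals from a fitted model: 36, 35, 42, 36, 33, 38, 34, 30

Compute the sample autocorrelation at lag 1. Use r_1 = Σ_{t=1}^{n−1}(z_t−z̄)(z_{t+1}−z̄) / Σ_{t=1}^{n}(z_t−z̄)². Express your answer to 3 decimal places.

-0.037

Mean z̄ = (36 + 35 + 42 + 36 + 33 + 38 + 34 + 30)/8 = 35.5000
Numerator Σ_{t=1}^{7}(z_t−z̄)(z_{t+1}−z̄) = -3.2500
Denominator Σ(z_t−z̄)² = 88.0000
r_1 = -3.2500 / 88.0000 = -0.037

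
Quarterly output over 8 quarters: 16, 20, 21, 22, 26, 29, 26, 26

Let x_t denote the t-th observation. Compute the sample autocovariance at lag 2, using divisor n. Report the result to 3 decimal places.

Mean x̄ = (16 + 20 + 21 + 22 + 26 + 29 + 26 + 26)/8 = 23.2500
Σ_{t=1}^{6}(x_t−x̄)(x_{t+2}−x̄) = 30.3750
γ_2 = 30.3750 / 8 = 3.797

3.797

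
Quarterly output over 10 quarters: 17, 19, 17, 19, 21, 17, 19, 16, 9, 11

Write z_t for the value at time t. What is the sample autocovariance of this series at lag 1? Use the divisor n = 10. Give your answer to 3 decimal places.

Mean z̄ = (17 + 19 + 17 + 19 + 21 + 17 + 19 + 16 + 9 + 11)/10 = 16.5000
Σ_{t=1}^{9}(z_t−z̄)(z_{t+1}−z̄) = 62.2500
γ_1 = 62.2500 / 10 = 6.225

6.225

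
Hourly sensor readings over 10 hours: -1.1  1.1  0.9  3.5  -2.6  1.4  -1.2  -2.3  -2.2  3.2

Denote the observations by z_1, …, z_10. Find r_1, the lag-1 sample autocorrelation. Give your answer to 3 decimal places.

Mean z̄ = (-1.1 + 1.1 + 0.9 + 3.5 − 2.6 + 1.4 − 1.2 − 2.3 − 2.2 + 3.2)/10 = 0.0700
Numerator Σ_{t=1}^{9}(z_t−z̄)(z_{t+1}−z̄) = -10.6169
Denominator Σ(z_t−z̄)² = 45.9610
r_1 = -10.6169 / 45.9610 = -0.231

-0.231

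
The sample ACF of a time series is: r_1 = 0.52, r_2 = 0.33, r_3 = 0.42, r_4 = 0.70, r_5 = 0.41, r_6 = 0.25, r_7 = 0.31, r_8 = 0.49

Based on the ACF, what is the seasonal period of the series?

The largest autocorrelation is r_4 = 0.70; the remaining lags stay at or below 0.52. The elevated value at lag 1 (0.52), dropping to 0.33 at lag 2, reflects decaying short-term dependence rather than seasonality.
The dominant spike at lag 4 indicates a seasonal period of 4.

4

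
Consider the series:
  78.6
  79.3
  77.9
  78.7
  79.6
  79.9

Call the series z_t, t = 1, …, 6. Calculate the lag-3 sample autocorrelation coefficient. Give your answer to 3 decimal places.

-0.254

Mean z̄ = (78.6 + 79.3 + 77.9 + 78.7 + 79.6 + 79.9)/6 = 79.0000
Deviations from mean: -0.4000, 0.3000, -1.1000, -0.3000, 0.6000, 0.9000
Σ(z_t−z̄)(z_{t+3}−z̄) = (0.1200) + (0.1800) + (-0.9900) = -0.6900
Denominator Σ(z_t−z̄)² = 2.7200
r_3 = -0.6900 / 2.7200 = -0.254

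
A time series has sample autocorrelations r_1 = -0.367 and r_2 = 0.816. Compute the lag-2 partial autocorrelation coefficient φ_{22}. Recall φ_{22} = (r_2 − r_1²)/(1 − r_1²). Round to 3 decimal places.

φ_{22} = (r_2 − r_1²) / (1 − r_1²)
r_1² = (-0.367)² = 0.134689
Numerator = 0.816 − 0.1347 = 0.6813; denominator = 1 − 0.1347 = 0.8653
φ_{22} = 0.6813 / 0.8653 = 0.787

0.787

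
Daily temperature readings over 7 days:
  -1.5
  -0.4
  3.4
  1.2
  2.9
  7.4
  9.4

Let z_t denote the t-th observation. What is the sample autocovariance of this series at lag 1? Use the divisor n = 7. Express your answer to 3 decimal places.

Mean z̄ = (-1.5 − 0.4 + 3.4 + 1.2 + 2.9 + 7.4 + 9.4)/7 = 3.2000
Σ_{t=1}^{6}(z_t−z̄)(z_{t+1}−z̄) = 41.1800
γ_1 = 41.1800 / 7 = 5.883

5.883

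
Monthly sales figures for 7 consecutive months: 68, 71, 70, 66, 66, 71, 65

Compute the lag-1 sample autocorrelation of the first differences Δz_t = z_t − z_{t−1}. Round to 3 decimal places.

-0.342

First differences Δz: 3, -1, -4, 0, 5, -6
Mean of differences = -0.5000
Numerator Σ(Δz_t−Δz̄)(Δz_{t+1}−Δz̄) = -29.2500
Denominator Σ(Δz_t−Δz̄)² = 85.5000
r_1(Δz) = -29.2500 / 85.5000 = -0.342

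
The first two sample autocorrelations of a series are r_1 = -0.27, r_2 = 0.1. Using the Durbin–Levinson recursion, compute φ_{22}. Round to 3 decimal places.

φ_{22} = (r_2 − r_1²) / (1 − r_1²)
r_1² = (-0.27)² = 0.0729
Numerator = 0.1 − 0.0729 = 0.0271; denominator = 1 − 0.0729 = 0.9271
φ_{22} = 0.0271 / 0.9271 = 0.029

0.029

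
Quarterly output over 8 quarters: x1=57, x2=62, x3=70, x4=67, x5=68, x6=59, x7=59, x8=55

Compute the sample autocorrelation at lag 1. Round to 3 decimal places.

0.371

Mean x̄ = (57 + 62 + 70 + 67 + 68 + 59 + 59 + 55)/8 = 62.1250
Numerator Σ_{t=1}^{7}(x_t−x̄)(x_{t+1}−x̄) = 80.3594
Denominator Σ(x_t−x̄)² = 216.8750
r_1 = 80.3594 / 216.8750 = 0.371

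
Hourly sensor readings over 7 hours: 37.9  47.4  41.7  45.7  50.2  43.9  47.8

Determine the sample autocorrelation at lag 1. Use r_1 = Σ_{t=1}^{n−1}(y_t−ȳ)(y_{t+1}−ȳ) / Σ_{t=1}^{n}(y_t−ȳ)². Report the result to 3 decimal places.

-0.311

Mean ȳ = (37.9 + 47.4 + 41.7 + 45.7 + 50.2 + 43.9 + 47.8)/7 = 44.9429
Deviations from mean: -7.0429, 2.4571, -3.2429, 0.7571, 5.2571, -1.0429, 2.8571
Σ(y_t−ȳ)(y_{t+1}−ȳ) = (-17.3053) + (-7.9682) + (-2.4553) + (3.9804) + (-5.4824) + (-2.9796) = -32.2104
Denominator Σ(y_t−ȳ)² = 103.6171
r_1 = -32.2104 / 103.6171 = -0.311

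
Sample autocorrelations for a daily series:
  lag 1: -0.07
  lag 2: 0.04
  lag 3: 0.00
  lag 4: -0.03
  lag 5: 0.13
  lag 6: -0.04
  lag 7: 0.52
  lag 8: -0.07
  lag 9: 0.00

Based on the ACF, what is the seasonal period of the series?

The largest autocorrelation is r_7 = 0.52; the remaining lags stay at or below 0.13.
The dominant spike at lag 7 indicates a seasonal period of 7.

7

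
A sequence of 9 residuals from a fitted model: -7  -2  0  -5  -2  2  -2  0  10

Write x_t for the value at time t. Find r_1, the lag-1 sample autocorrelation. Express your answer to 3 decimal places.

Mean x̄ = (-7 − 2 + 0 − 5 − 2 + 2 − 2 + 0 + 10)/9 = -0.6667
Numerator Σ_{t=1}^{8}(x_t−x̄)(x_{t+1}−x̄) = 9.5556
Denominator Σ(x_t−x̄)² = 186.0000
r_1 = 9.5556 / 186.0000 = 0.051

0.051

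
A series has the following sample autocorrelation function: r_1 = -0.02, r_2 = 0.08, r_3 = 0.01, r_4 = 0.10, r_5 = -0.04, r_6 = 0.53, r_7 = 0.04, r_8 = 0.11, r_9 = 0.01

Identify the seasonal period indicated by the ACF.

6

The largest autocorrelation is r_6 = 0.53; the remaining lags stay at or below 0.11.
The dominant spike at lag 6 indicates a seasonal period of 6.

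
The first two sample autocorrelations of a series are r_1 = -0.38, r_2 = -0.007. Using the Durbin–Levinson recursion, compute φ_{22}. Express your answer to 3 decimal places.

-0.177

φ_{22} = (r_2 − r_1²) / (1 − r_1²)
r_1² = (-0.38)² = 0.1444
Numerator = -0.007 − 0.1444 = -0.1514; denominator = 1 − 0.1444 = 0.8556
φ_{22} = -0.1514 / 0.8556 = -0.177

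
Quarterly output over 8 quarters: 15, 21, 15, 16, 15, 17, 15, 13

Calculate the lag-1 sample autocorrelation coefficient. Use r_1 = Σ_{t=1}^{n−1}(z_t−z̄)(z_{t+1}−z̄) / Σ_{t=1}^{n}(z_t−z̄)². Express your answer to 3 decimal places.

-0.222

Mean z̄ = (15 + 21 + 15 + 16 + 15 + 17 + 15 + 13)/8 = 15.8750
Σ(z_t−z̄)(z_{t+1}−z̄) = (-4.4844) + (-4.4844) + (-0.1094) + (-0.1094) + (-0.9844) + (-0.9844) + (2.5156) = -8.6406
Denominator Σ(z_t−z̄)² = 38.8750
r_1 = -8.6406 / 38.8750 = -0.222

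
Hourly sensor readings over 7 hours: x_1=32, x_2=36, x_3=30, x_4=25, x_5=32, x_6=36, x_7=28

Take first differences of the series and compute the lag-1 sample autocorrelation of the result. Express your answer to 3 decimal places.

First differences Δx: 4, -6, -5, 7, 4, -8
Mean of differences = -0.6667
Numerator Σ(Δx_t−Δx̄)(Δx_{t+1}−Δx̄) = -33.4444
Denominator Σ(Δx_t−Δx̄)² = 203.3333
r_1(Δx) = -33.4444 / 203.3333 = -0.164

-0.164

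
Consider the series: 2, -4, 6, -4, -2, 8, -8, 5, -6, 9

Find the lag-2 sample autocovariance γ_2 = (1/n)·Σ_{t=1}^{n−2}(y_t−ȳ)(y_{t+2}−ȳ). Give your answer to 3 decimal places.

Mean ȳ = (2 − 4 + 6 − 4 − 2 + 8 − 8 + 5 − 6 + 9)/10 = 0.6000
Σ_{t=1}^{8}(y_t−ȳ)(y_{t+2}−ȳ) = 129.2800
γ_2 = 129.2800 / 10 = 12.928

12.928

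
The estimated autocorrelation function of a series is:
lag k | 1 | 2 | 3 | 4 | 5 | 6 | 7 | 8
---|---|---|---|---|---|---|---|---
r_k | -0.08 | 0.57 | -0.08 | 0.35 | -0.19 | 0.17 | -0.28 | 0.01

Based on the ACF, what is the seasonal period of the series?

2

The largest autocorrelation is r_2 = 0.57, with weaker echoes at lags 4 (0.35) and 6 (0.17); the remaining lags stay at or below 0.01.
The dominant spike at lag 2 indicates a seasonal period of 2.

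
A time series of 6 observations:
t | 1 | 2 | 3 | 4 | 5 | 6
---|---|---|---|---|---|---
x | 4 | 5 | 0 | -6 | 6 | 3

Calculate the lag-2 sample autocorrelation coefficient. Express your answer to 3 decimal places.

-0.449

Mean x̄ = (4 + 5 + 0 − 6 + 6 + 3)/6 = 2.0000
Numerator Σ_{t=1}^{4}(x_t−x̄)(x_{t+2}−x̄) = -44.0000
Denominator Σ(x_t−x̄)² = 98.0000
r_2 = -44.0000 / 98.0000 = -0.449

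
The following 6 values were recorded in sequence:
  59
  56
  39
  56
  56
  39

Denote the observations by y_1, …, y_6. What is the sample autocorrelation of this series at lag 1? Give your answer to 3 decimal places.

-0.268

Mean ȳ = (59 + 56 + 39 + 56 + 56 + 39)/6 = 50.8333
Deviations from mean: 8.1667, 5.1667, -11.8333, 5.1667, 5.1667, -11.8333
Numerator Σ_{t=1}^{5}(y_t−ȳ)(y_{t+1}−ȳ) = -114.5278
Denominator Σ(y_t−ȳ)² = 426.8333
r_1 = -114.5278 / 426.8333 = -0.268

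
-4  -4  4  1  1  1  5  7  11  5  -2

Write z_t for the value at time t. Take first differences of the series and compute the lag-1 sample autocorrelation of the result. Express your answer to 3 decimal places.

0.042

First differences Δz: 0, 8, -3, 0, 0, 4, 2, 4, -6, -7
Mean of differences = 0.2000
Numerator Σ(Δz_t−Δz̄)(Δz_{t+1}−Δz̄) = 8.1600
Denominator Σ(Δz_t−Δz̄)² = 193.6000
r_1(Δz) = 8.1600 / 193.6000 = 0.042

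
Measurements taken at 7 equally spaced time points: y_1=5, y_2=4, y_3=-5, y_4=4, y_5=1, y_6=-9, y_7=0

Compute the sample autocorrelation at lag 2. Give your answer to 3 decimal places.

Mean ȳ = (5 + 4 − 5 + 4 + 1 − 9 + 0)/7 = 0.0000
Deviations from mean: 5.0000, 4.0000, -5.0000, 4.0000, 1.0000, -9.0000, 0.0000
Numerator Σ_{t=1}^{5}(y_t−ȳ)(y_{t+2}−ȳ) = -50.0000
Denominator Σ(y_t−ȳ)² = 164.0000
r_2 = -50.0000 / 164.0000 = -0.305

-0.305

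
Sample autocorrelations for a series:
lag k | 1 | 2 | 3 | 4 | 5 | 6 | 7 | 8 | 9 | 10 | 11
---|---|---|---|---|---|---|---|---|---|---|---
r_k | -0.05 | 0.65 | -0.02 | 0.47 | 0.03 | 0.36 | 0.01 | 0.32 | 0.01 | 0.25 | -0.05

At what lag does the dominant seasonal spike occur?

The largest autocorrelation is r_2 = 0.65, with weaker echoes at lags 4 (0.47), 6 (0.36), 8 (0.32) and 10 (0.25); the remaining lags stay at or below 0.03.
The dominant spike at lag 2 indicates a seasonal period of 2.

2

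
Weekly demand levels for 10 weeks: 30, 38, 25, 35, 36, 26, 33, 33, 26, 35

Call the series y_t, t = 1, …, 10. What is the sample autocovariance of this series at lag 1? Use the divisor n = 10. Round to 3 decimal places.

Mean ȳ = (30 + 38 + 25 + 35 + 36 + 26 + 33 + 33 + 26 + 35)/10 = 31.7000
Σ_{t=1}^{9}(y_t−ȳ)(y_{t+1}−ȳ) = -117.2900
γ_1 = -117.2900 / 10 = -11.729

-11.729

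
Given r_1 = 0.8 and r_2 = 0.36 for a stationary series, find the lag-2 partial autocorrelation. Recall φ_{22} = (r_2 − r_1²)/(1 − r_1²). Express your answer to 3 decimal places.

φ_{22} = (r_2 − r_1²) / (1 − r_1²)
r_1² = (0.8)² = 0.64
Numerator = 0.36 − 0.6400 = -0.2800; denominator = 1 − 0.6400 = 0.3600
φ_{22} = -0.2800 / 0.3600 = -0.778

-0.778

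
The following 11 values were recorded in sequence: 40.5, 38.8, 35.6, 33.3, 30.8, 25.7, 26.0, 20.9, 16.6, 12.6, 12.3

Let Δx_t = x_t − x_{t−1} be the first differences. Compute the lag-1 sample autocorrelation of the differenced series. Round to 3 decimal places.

-0.417

First differences Δx: -1.7, -3.2, -2.3, -2.5, -5.1, 0.3, -5.1, -4.3, -4.0, -0.3
Mean of differences = -2.8200
Numerator Σ(Δx_t−Δx̄)(Δx_{t+1}−Δx̄) = -13.2664
Denominator Σ(Δx_t−Δx̄)² = 31.8360
r_1(Δx) = -13.2664 / 31.8360 = -0.417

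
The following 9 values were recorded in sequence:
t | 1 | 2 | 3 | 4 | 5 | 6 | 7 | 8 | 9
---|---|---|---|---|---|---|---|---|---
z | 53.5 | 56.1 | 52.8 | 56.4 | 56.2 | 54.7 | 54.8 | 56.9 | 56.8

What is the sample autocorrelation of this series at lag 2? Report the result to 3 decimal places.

0.022

Mean z̄ = (53.5 + 56.1 + 52.8 + 56.4 + 56.2 + 54.7 + 54.8 + 56.9 + 56.8)/9 = 55.3556
Σ(z_t−z̄)(z_{t+2}−z̄) = (4.7420) + (0.7775) + (-2.1580) + (-0.6847) + (-0.4691) + (-1.0125) + (-0.8025) = 0.3927
Denominator Σ(z_t−z̄)² = 17.5422
r_2 = 0.3927 / 17.5422 = 0.022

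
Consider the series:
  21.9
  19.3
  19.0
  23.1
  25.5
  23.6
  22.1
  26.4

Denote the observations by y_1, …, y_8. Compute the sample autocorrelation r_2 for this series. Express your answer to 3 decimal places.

Mean ȳ = (21.9 + 19.3 + 19.0 + 23.1 + 25.5 + 23.6 + 22.1 + 26.4)/8 = 22.6125
Deviations from mean: -0.7125, -3.3125, -3.6125, 0.4875, 2.8875, 0.9875, -0.5125, 3.7875
Σ(y_t−ȳ)(y_{t+2}−ȳ) = (2.5739) + (-1.6148) + (-10.4311) + (0.4814) + (-1.4798) + (3.7402) = -6.7303
Denominator Σ(y_t−ȳ)² = 48.6888
r_2 = -6.7303 / 48.6888 = -0.138

-0.138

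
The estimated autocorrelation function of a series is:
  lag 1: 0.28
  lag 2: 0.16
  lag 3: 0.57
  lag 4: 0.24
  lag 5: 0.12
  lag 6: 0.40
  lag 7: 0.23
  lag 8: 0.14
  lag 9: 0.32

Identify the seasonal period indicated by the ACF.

The largest autocorrelation is r_3 = 0.57, with weaker echoes at lags 6 (0.40) and 9 (0.32); the remaining lags stay at or below 0.28. The elevated value at lag 1 (0.28), dropping to 0.16 at lag 2, reflects decaying short-term dependence rather than seasonality.
The dominant spike at lag 3 indicates a seasonal period of 3.

3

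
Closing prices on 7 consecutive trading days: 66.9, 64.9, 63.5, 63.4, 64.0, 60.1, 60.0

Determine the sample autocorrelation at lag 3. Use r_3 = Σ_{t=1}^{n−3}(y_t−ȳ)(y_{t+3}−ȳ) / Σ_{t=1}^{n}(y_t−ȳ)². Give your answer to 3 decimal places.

Mean ȳ = (66.9 + 64.9 + 63.5 + 63.4 + 64.0 + 60.1 + 60.0)/7 = 63.2571
Deviations from mean: 3.6429, 1.6429, 0.2429, 0.1429, 0.7429, -3.1571, -3.2571
Σ(y_t−ȳ)(y_{t+3}−ȳ) = (0.5204) + (1.2204) + (-0.7667) + (-0.4653) = 0.5088
Denominator Σ(y_t−ȳ)² = 37.1771
r_3 = 0.5088 / 37.1771 = 0.014

0.014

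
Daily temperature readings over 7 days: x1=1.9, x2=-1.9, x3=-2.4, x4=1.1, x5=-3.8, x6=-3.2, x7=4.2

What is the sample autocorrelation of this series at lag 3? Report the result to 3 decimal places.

0.392

Mean x̄ = (1.9 − 1.9 − 2.4 + 1.1 − 3.8 − 3.2 + 4.2)/7 = -0.5857
Deviations from mean: 2.4857, -1.3143, -1.8143, 1.6857, -3.2143, -2.6143, 4.7857
Numerator Σ_{t=1}^{4}(x_t−x̄)(x_{t+3}−x̄) = 21.2251
Denominator Σ(x_t−x̄)² = 54.1086
r_3 = 21.2251 / 54.1086 = 0.392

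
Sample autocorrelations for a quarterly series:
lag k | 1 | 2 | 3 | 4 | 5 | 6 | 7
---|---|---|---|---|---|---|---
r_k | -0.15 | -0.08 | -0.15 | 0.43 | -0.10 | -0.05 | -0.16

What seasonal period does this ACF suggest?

The largest autocorrelation is r_4 = 0.43; the remaining lags stay at or below -0.05.
The dominant spike at lag 4 indicates a seasonal period of 4.

4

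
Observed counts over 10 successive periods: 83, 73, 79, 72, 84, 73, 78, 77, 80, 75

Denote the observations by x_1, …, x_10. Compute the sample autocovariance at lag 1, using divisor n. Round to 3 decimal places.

Mean x̄ = (83 + 73 + 79 + 72 + 84 + 73 + 78 + 77 + 80 + 75)/10 = 77.4000
Σ_{t=1}^{9}(x_t−x̄)(x_{t+1}−x̄) = -115.1600
γ_1 = -115.1600 / 10 = -11.516

-11.516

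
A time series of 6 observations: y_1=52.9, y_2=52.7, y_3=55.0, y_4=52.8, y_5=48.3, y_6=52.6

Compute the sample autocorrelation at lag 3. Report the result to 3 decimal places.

Mean ȳ = (52.9 + 52.7 + 55.0 + 52.8 + 48.3 + 52.6)/6 = 52.3833
Deviations from mean: 0.5167, 0.3167, 2.6167, 0.4167, -4.0833, 0.2167
Numerator Σ_{t=1}^{3}(y_t−ȳ)(y_{t+3}−ȳ) = -0.5108
Denominator Σ(y_t−ȳ)² = 24.1083
r_3 = -0.5108 / 24.1083 = -0.021

-0.021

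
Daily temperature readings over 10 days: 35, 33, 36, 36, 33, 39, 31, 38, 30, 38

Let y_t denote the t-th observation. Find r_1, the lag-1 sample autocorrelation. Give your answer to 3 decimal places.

Mean ȳ = (35 + 33 + 36 + 36 + 33 + 39 + 31 + 38 + 30 + 38)/10 = 34.9000
Numerator Σ_{t=1}^{9}(y_t−ȳ)(y_{t+1}−ȳ) = -69.4100
Denominator Σ(y_t−ȳ)² = 84.9000
r_1 = -69.4100 / 84.9000 = -0.818

-0.818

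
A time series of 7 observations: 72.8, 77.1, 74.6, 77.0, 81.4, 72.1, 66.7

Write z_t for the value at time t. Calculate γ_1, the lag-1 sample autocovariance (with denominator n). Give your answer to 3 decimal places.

Mean z̄ = (72.8 + 77.1 + 74.6 + 77.0 + 81.4 + 72.1 + 66.7)/7 = 74.5286
Deviations: -1.7286, 2.5714, 0.0714, 2.4714, 6.8714, -2.4286, -7.8286
Σ_{t=1}^{6}(z_t−z̄)(z_{t+1}−z̄) = 15.2220
γ_1 = 15.2220 / 7 = 2.175

2.175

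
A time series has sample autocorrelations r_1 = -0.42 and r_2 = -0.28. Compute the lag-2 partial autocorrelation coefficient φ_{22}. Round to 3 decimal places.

-0.554

φ_{22} = (r_2 − r_1²) / (1 − r_1²)
r_1² = (-0.42)² = 0.1764
Numerator = -0.28 − 0.1764 = -0.4564; denominator = 1 − 0.1764 = 0.8236
φ_{22} = -0.4564 / 0.8236 = -0.554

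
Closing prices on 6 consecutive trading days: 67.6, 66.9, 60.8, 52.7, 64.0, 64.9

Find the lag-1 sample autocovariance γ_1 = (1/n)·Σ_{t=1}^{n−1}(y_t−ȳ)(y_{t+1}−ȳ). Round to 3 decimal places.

3.699

Mean ȳ = (67.6 + 66.9 + 60.8 + 52.7 + 64.0 + 64.9)/6 = 62.8167
Σ_{t=1}^{5}(y_t−ȳ)(y_{t+1}−ȳ) = 22.1931
γ_1 = 22.1931 / 6 = 3.699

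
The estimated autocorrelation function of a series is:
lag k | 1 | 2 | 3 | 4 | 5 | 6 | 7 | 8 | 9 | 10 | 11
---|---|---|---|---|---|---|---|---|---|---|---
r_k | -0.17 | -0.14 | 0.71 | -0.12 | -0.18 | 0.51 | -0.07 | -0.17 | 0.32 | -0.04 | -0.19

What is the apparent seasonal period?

The largest autocorrelation is r_3 = 0.71, with weaker echoes at lags 6 (0.51) and 9 (0.32); the remaining lags stay at or below -0.04.
The dominant spike at lag 3 indicates a seasonal period of 3.

3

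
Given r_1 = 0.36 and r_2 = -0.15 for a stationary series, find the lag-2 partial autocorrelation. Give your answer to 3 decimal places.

-0.321

φ_{22} = (r_2 − r_1²) / (1 − r_1²)
r_1² = (0.36)² = 0.1296
Numerator = -0.15 − 0.1296 = -0.2796; denominator = 1 − 0.1296 = 0.8704
φ_{22} = -0.2796 / 0.8704 = -0.321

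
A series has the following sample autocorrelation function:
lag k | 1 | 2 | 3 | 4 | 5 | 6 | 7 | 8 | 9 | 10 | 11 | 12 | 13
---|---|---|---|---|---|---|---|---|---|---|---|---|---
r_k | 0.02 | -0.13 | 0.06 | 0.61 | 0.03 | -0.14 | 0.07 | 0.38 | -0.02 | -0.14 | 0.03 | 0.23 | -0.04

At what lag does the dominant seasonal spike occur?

The largest autocorrelation is r_4 = 0.61, with weaker echoes at lags 8 (0.38) and 12 (0.23); the remaining lags stay at or below 0.07.
The dominant spike at lag 4 indicates a seasonal period of 4.

4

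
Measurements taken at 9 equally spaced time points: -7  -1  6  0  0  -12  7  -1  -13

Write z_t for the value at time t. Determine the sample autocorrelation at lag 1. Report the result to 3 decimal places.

Mean z̄ = (-7 − 1 + 6 + 0 + 0 − 12 + 7 − 1 − 13)/9 = -2.3333
Numerator Σ_{t=1}^{8}(z_t−z̄)(z_{t+1}−z̄) = -84.7778
Denominator Σ(z_t−z̄)² = 400.0000
r_1 = -84.7778 / 400.0000 = -0.212

-0.212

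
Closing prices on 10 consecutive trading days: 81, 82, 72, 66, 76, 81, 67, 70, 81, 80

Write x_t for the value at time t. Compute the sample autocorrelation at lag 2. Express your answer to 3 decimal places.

Mean x̄ = (81 + 82 + 72 + 66 + 76 + 81 + 67 + 70 + 81 + 80)/10 = 75.6000
Numerator Σ_{t=1}^{8}(x_t−x̄)(x_{t+2}−x̄) = -238.9200
Denominator Σ(x_t−x̄)² = 358.4000
r_2 = -238.9200 / 358.4000 = -0.667

-0.667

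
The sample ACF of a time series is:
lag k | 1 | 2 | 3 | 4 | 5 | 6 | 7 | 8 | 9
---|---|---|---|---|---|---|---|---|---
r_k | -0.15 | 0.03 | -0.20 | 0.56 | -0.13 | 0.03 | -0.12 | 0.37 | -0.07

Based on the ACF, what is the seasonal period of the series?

The largest autocorrelation is r_4 = 0.56, with a weaker echo at lag 8 (0.37); the remaining lags stay at or below 0.03.
The dominant spike at lag 4 indicates a seasonal period of 4.

4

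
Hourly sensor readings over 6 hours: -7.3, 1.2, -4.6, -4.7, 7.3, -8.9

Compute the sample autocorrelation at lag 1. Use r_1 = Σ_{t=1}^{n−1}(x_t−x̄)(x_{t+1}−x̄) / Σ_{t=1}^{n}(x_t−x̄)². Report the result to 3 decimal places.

-0.561

Mean x̄ = (-7.3 + 1.2 − 4.6 − 4.7 + 7.3 − 8.9)/6 = -2.8333
Σ(x_t−x̄)(x_{t+1}−x̄) = (-18.0156) + (-7.1256) + (3.2978) + (-18.9156) + (-61.4756) = -102.2344
Denominator Σ(x_t−x̄)² = 182.3133
r_1 = -102.2344 / 182.3133 = -0.561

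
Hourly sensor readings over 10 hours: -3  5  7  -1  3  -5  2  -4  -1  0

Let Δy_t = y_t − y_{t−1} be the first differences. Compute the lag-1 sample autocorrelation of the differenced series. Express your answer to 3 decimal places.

-0.572

First differences Δy: 8, 2, -8, 4, -8, 7, -6, 3, 1
Mean of differences = 0.3333
Numerator Σ(Δy_t−Δȳ)(Δy_{t+1}−Δȳ) = -175.1111
Denominator Σ(Δy_t−Δȳ)² = 306.0000
r_1(Δy) = -175.1111 / 306.0000 = -0.572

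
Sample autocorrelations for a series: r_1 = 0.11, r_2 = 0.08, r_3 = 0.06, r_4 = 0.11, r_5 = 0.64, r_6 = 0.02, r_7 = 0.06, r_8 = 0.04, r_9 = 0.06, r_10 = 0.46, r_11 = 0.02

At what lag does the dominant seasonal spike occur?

5

The largest autocorrelation is r_5 = 0.64, with a weaker echo at lag 10 (0.46); the remaining lags stay at or below 0.11.
The dominant spike at lag 5 indicates a seasonal period of 5.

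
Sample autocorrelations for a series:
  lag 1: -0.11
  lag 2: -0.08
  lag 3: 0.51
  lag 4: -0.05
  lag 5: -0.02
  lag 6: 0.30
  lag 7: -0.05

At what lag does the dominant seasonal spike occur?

The largest autocorrelation is r_3 = 0.51, with a weaker echo at lag 6 (0.30); the remaining lags stay at or below -0.02.
The dominant spike at lag 3 indicates a seasonal period of 3.

3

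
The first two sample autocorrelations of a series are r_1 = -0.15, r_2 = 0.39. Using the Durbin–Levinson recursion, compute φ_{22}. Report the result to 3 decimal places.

φ_{22} = (r_2 − r_1²) / (1 − r_1²)
r_1² = (-0.15)² = 0.0225
Numerator = 0.39 − 0.0225 = 0.3675; denominator = 1 − 0.0225 = 0.9775
φ_{22} = 0.3675 / 0.9775 = 0.376

0.376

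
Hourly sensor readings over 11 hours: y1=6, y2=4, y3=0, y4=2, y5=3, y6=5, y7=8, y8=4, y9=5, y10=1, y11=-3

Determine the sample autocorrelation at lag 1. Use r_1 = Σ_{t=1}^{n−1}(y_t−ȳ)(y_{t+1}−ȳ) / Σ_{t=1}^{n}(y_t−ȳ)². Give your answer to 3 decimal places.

0.289

Mean ȳ = (6 + 4 + 0 + 2 + 3 + 5 + 8 + 4 + 5 + 1 − 3)/11 = 3.1818
Numerator Σ_{t=1}^{10}(y_t−ȳ)(y_{t+1}−ȳ) = 27.0579
Denominator Σ(y_t−ȳ)² = 93.6364
r_1 = 27.0579 / 93.6364 = 0.289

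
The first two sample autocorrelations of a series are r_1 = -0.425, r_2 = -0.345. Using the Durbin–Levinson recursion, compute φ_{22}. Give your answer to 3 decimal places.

φ_{22} = (r_2 − r_1²) / (1 − r_1²)
r_1² = (-0.425)² = 0.180625
Numerator = -0.345 − 0.1806 = -0.5256; denominator = 1 − 0.1806 = 0.8194
φ_{22} = -0.5256 / 0.8194 = -0.641

-0.641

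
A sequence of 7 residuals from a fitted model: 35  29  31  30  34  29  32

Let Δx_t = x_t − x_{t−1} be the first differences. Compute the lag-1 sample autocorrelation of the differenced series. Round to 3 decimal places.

First differences Δx: -6, 2, -1, 4, -5, 3
Mean of differences = -0.5000
Numerator Σ(Δx_t−Δx̄)(Δx_{t+1}−Δx̄) = -53.2500
Denominator Σ(Δx_t−Δx̄)² = 89.5000
r_1(Δx) = -53.2500 / 89.5000 = -0.595

-0.595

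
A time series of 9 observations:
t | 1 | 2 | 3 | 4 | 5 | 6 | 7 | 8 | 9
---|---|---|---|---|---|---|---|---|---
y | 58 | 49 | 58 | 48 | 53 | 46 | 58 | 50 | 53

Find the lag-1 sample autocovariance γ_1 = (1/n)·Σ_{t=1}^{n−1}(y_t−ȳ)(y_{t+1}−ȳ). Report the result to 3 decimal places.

Mean ȳ = (58 + 49 + 58 + 48 + 53 + 46 + 58 + 50 + 53)/9 = 52.5556
Σ_{t=1}^{8}(y_t−ȳ)(y_{t+1}−ȳ) = -119.1975
γ_1 = -119.1975 / 9 = -13.244

-13.244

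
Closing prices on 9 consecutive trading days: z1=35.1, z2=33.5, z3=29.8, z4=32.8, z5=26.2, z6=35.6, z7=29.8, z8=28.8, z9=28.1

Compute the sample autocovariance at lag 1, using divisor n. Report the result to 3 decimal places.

-2.455

Mean z̄ = (35.1 + 33.5 + 29.8 + 32.8 + 26.2 + 35.6 + 29.8 + 28.8 + 28.1)/9 = 31.0778
Σ_{t=1}^{8}(z_t−z̄)(z_{t+1}−z̄) = -22.0972
γ_1 = -22.0972 / 9 = -2.455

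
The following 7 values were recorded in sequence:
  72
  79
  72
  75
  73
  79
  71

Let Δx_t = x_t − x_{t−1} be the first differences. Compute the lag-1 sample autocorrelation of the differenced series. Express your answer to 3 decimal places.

First differences Δx: 7, -7, 3, -2, 6, -8
Mean of differences = -0.1667
Numerator Σ(Δx_t−Δx̄)(Δx_{t+1}−Δx̄) = -136.0278
Denominator Σ(Δx_t−Δx̄)² = 210.8333
r_1(Δx) = -136.0278 / 210.8333 = -0.645

-0.645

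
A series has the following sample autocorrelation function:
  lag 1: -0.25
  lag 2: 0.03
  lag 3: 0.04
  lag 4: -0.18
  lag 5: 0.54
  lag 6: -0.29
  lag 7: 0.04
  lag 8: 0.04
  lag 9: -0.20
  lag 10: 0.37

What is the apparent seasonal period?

The largest autocorrelation is r_5 = 0.54, with a weaker echo at lag 10 (0.37); the remaining lags stay at or below 0.04.
The dominant spike at lag 5 indicates a seasonal period of 5.

5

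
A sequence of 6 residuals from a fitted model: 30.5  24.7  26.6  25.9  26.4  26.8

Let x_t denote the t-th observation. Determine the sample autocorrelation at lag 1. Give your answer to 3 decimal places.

-0.353

Mean x̄ = (30.5 + 24.7 + 26.6 + 25.9 + 26.4 + 26.8)/6 = 26.8167
Numerator Σ_{t=1}^{5}(x_t−x̄)(x_{t+1}−x̄) = -6.7503
Denominator Σ(x_t−x̄)² = 19.1083
r_1 = -6.7503 / 19.1083 = -0.353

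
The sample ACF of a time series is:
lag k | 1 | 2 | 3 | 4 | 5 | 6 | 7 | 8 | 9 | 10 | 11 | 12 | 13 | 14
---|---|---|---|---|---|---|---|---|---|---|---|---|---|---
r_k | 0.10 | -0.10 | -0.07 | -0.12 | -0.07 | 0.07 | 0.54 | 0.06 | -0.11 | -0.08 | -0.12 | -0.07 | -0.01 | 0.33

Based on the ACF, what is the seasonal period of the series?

7

The largest autocorrelation is r_7 = 0.54, with a weaker echo at lag 14 (0.33); the remaining lags stay at or below 0.10.
The dominant spike at lag 7 indicates a seasonal period of 7.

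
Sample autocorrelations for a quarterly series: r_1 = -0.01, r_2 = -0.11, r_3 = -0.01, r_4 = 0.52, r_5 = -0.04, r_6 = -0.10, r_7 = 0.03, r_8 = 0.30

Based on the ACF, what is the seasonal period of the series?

The largest autocorrelation is r_4 = 0.52, with a weaker echo at lag 8 (0.30); the remaining lags stay at or below 0.03.
The dominant spike at lag 4 indicates a seasonal period of 4.

4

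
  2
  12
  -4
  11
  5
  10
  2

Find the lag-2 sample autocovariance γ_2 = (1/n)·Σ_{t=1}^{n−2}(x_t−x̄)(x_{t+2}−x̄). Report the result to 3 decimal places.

Mean x̄ = (2 + 12 − 4 + 11 + 5 + 10 + 2)/7 = 5.4286
Deviations: -3.4286, 6.5714, -9.4286, 5.5714, -0.4286, 4.5714, -3.4286
Σ_{t=1}^{5}(x_t−x̄)(x_{t+2}−x̄) = 99.9184
γ_2 = 99.9184 / 7 = 14.274

14.274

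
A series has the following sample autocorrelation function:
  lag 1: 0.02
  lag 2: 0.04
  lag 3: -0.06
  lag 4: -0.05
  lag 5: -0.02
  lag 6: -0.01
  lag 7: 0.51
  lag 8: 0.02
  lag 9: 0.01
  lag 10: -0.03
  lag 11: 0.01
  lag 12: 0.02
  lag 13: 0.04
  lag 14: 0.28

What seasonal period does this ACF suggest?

The largest autocorrelation is r_7 = 0.51, with a weaker echo at lag 14 (0.28); the remaining lags stay at or below 0.04.
The dominant spike at lag 7 indicates a seasonal period of 7.

7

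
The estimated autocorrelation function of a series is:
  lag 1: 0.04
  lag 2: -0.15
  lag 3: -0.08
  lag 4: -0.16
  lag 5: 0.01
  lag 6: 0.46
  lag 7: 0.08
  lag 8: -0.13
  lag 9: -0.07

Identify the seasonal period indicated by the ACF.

The largest autocorrelation is r_6 = 0.46; the remaining lags stay at or below 0.08.
The dominant spike at lag 6 indicates a seasonal period of 6.

6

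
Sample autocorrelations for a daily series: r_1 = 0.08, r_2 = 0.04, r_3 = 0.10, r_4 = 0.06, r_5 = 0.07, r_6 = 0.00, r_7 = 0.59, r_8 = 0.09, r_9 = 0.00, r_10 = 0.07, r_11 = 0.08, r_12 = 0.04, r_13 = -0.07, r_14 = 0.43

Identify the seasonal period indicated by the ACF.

7

The largest autocorrelation is r_7 = 0.59, with a weaker echo at lag 14 (0.43); the remaining lags stay at or below 0.10.
The dominant spike at lag 7 indicates a seasonal period of 7.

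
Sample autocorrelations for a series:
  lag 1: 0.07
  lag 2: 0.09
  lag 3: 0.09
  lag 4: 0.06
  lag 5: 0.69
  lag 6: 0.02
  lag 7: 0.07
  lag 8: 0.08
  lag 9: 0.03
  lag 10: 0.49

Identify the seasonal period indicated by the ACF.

5

The largest autocorrelation is r_5 = 0.69, with a weaker echo at lag 10 (0.49); the remaining lags stay at or below 0.09.
The dominant spike at lag 5 indicates a seasonal period of 5.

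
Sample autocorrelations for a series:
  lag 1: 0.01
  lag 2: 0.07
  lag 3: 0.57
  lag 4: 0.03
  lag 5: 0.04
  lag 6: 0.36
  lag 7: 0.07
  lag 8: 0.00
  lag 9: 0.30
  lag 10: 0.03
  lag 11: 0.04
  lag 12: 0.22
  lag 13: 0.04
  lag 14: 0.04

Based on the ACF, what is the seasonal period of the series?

The largest autocorrelation is r_3 = 0.57, with weaker echoes at lags 6 (0.36), 9 (0.30) and 12 (0.22); the remaining lags stay at or below 0.07.
The dominant spike at lag 3 indicates a seasonal period of 3.

3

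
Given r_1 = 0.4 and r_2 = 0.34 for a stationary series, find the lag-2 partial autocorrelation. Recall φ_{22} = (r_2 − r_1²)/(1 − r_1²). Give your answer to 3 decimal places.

φ_{22} = (r_2 − r_1²) / (1 − r_1²)
r_1² = (0.4)² = 0.16
Numerator = 0.34 − 0.1600 = 0.1800; denominator = 1 − 0.1600 = 0.8400
φ_{22} = 0.1800 / 0.8400 = 0.214

0.214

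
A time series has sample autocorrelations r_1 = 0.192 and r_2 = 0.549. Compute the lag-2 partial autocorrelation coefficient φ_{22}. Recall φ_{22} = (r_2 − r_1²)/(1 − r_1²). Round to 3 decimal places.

φ_{22} = (r_2 − r_1²) / (1 − r_1²)
r_1² = (0.192)² = 0.036864
Numerator = 0.549 − 0.0369 = 0.5121; denominator = 1 − 0.0369 = 0.9631
φ_{22} = 0.5121 / 0.9631 = 0.532

0.532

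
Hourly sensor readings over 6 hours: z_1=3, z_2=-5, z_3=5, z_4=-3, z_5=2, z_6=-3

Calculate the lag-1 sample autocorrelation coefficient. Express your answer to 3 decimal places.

-0.831

Mean z̄ = (3 − 5 + 5 − 3 + 2 − 3)/6 = -0.1667
Deviations from mean: 3.1667, -4.8333, 5.1667, -2.8333, 2.1667, -2.8333
Σ(z_t−z̄)(z_{t+1}−z̄) = (-15.3056) + (-24.9722) + (-14.6389) + (-6.1389) + (-6.1389) = -67.1944
Denominator Σ(z_t−z̄)² = 80.8333
r_1 = -67.1944 / 80.8333 = -0.831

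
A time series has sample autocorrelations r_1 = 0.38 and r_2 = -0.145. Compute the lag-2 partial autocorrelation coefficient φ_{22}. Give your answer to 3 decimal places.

φ_{22} = (r_2 − r_1²) / (1 − r_1²)
r_1² = (0.38)² = 0.1444
Numerator = -0.145 − 0.1444 = -0.2894; denominator = 1 − 0.1444 = 0.8556
φ_{22} = -0.2894 / 0.8556 = -0.338

-0.338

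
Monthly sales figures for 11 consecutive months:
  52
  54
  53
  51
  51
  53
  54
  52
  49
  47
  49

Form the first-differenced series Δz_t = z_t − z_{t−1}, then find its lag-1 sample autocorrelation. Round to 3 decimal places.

First differences Δz: 2, -1, -2, 0, 2, 1, -2, -3, -2, 2
Mean of differences = -0.3000
Numerator Σ(Δz_t−Δz̄)(Δz_{t+1}−Δz̄) = 5.8100
Denominator Σ(Δz_t−Δz̄)² = 34.1000
r_1(Δz) = 5.8100 / 34.1000 = 0.170

0.170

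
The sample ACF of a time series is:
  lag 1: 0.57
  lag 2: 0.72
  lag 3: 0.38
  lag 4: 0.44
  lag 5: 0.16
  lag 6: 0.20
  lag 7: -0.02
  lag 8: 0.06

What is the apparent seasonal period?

2

The largest autocorrelation is r_2 = 0.72; the remaining lags stay at or below 0.57.
The dominant spike at lag 2 indicates a seasonal period of 2.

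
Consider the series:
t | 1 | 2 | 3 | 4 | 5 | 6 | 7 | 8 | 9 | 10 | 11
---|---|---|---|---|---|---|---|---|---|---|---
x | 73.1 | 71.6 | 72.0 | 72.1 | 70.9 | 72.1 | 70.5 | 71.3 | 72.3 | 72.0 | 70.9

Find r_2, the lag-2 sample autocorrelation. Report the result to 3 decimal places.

-0.037

Mean x̄ = (73.1 + 71.6 + 72.0 + 72.1 + 70.9 + 72.1 + 70.5 + 71.3 + 72.3 + 72.0 + 70.9)/11 = 71.7091
Numerator Σ_{t=1}^{9}(x_t−x̄)(x_{t+2}−x̄) = -0.2138
Denominator Σ(x_t−x̄)² = 5.7091
r_2 = -0.2138 / 5.7091 = -0.037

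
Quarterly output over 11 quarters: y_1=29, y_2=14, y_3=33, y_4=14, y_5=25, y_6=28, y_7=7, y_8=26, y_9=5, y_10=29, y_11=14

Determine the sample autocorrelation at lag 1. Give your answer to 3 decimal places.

-0.692

Mean ȳ = (29 + 14 + 33 + 14 + 25 + 28 + 7 + 26 + 5 + 29 + 14)/11 = 20.3636
Numerator Σ_{t=1}^{10}(y_t−ȳ)(y_{t+1}−ȳ) = -661.4959
Denominator Σ(y_t−ȳ)² = 956.5455
r_1 = -661.4959 / 956.5455 = -0.692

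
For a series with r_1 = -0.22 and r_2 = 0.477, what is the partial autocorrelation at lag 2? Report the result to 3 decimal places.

0.450

φ_{22} = (r_2 − r_1²) / (1 − r_1²)
r_1² = (-0.22)² = 0.0484
Numerator = 0.477 − 0.0484 = 0.4286; denominator = 1 − 0.0484 = 0.9516
φ_{22} = 0.4286 / 0.9516 = 0.450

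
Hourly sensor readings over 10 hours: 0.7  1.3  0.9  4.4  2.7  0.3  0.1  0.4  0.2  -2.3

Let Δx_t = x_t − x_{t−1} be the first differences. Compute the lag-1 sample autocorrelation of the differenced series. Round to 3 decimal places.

First differences Δx: 0.6, -0.4, 3.5, -1.7, -2.4, -0.2, 0.3, -0.2, -2.5
Mean of differences = -0.3333
Numerator Σ(Δx_t−Δx̄)(Δx_{t+1}−Δx̄) = -3.1278
Denominator Σ(Δx_t−Δx̄)² = 26.8400
r_1(Δx) = -3.1278 / 26.8400 = -0.117

-0.117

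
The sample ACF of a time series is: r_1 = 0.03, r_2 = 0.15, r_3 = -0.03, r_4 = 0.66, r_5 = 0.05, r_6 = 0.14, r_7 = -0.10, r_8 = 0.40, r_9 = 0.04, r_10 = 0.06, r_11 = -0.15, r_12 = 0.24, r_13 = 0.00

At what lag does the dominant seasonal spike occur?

4

The largest autocorrelation is r_4 = 0.66, with weaker echoes at lags 8 (0.40) and 12 (0.24); the remaining lags stay at or below 0.15.
The dominant spike at lag 4 indicates a seasonal period of 4.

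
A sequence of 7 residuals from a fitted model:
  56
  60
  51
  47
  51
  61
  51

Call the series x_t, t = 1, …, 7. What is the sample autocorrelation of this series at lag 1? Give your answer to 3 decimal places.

Mean x̄ = (56 + 60 + 51 + 47 + 51 + 61 + 51)/7 = 53.8571
Numerator Σ_{t=1}^{6}(x_t−x̄)(x_{t+1}−x̄) = -6.0204
Denominator Σ(x_t−x̄)² = 164.8571
r_1 = -6.0204 / 164.8571 = -0.037

-0.037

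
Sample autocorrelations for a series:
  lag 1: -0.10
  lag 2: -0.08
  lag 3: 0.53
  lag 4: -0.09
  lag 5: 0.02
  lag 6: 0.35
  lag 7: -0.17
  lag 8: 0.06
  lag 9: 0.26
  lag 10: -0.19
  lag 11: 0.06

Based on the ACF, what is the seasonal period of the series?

The largest autocorrelation is r_3 = 0.53, with weaker echoes at lags 6 (0.35) and 9 (0.26); the remaining lags stay at or below 0.06.
The dominant spike at lag 3 indicates a seasonal period of 3.

3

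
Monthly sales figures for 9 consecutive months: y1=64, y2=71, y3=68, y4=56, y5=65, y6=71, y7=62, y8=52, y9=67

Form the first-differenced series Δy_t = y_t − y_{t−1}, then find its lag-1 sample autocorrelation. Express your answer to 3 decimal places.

-0.202

First differences Δy: 7, -3, -12, 9, 6, -9, -10, 15
Mean of differences = 0.3750
Numerator Σ(Δy_t−Δȳ)(Δy_{t+1}−Δȳ) = -146.0156
Denominator Σ(Δy_t−Δȳ)² = 723.8750
r_1(Δy) = -146.0156 / 723.8750 = -0.202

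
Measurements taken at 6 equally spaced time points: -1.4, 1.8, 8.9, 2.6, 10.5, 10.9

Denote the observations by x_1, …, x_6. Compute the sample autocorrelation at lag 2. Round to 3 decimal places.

Mean x̄ = (-1.4 + 1.8 + 8.9 + 2.6 + 10.5 + 10.9)/6 = 5.5500
Deviations from mean: -6.9500, -3.7500, 3.3500, -2.9500, 4.9500, 5.3500
Numerator Σ_{t=1}^{4}(x_t−x̄)(x_{t+2}−x̄) = -11.4200
Denominator Σ(x_t−x̄)² = 135.4150
r_2 = -11.4200 / 135.4150 = -0.084

-0.084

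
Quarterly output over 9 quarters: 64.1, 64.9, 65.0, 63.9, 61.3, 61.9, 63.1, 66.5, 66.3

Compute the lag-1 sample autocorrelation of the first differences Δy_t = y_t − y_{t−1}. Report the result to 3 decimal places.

0.228

First differences Δy: 0.8, 0.1, -1.1, -2.6, 0.6, 1.2, 3.4, -0.2
Mean of differences = 0.2750
Numerator Σ(Δy_t−Δȳ)(Δy_{t+1}−Δȳ) = 4.8744
Denominator Σ(Δy_t−Δȳ)² = 21.4150
r_1(Δy) = 4.8744 / 21.4150 = 0.228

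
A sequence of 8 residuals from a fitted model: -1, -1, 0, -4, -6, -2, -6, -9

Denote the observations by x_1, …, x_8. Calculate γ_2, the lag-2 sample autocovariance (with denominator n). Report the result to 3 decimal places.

Mean x̄ = (-1 − 1 + 0 − 4 − 6 − 2 − 6 − 9)/8 = -3.6250
Σ_{t=1}^{6}(x_t−x̄)(x_{t+2}−x̄) = -3.7813
γ_2 = -3.7813 / 8 = -0.473

-0.473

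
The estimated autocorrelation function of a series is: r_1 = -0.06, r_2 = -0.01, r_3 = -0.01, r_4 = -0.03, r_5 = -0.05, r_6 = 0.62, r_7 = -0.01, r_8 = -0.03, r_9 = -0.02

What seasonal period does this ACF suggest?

6

The largest autocorrelation is r_6 = 0.62; the remaining lags stay at or below -0.01.
The dominant spike at lag 6 indicates a seasonal period of 6.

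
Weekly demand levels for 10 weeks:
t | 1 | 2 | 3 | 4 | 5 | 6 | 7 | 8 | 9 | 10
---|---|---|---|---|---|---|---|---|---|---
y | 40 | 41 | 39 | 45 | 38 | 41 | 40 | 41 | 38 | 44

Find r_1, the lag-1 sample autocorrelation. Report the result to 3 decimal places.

-0.636

Mean ȳ = (40 + 41 + 39 + 45 + 38 + 41 + 40 + 41 + 38 + 44)/10 = 40.7000
Numerator Σ_{t=1}^{9}(y_t−ȳ)(y_{t+1}−ȳ) = -30.5900
Denominator Σ(y_t−ȳ)² = 48.1000
r_1 = -30.5900 / 48.1000 = -0.636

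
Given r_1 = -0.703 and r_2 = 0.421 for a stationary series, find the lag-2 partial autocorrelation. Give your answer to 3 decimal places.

-0.145

φ_{22} = (r_2 − r_1²) / (1 − r_1²)
r_1² = (-0.703)² = 0.494209
Numerator = 0.421 − 0.4942 = -0.0732; denominator = 1 − 0.4942 = 0.5058
φ_{22} = -0.0732 / 0.5058 = -0.145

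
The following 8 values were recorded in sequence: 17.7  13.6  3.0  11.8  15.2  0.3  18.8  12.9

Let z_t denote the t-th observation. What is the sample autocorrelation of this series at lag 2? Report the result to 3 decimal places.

-0.236

Mean z̄ = (17.7 + 13.6 + 3.0 + 11.8 + 15.2 + 0.3 + 18.8 + 12.9)/8 = 11.6625
Deviations from mean: 6.0375, 1.9375, -8.6625, 0.1375, 3.5375, -11.3625, 7.1375, 1.2375
Σ(z_t−z̄)(z_{t+2}−z̄) = (-52.2998) + (0.2664) + (-30.6436) + (-1.5623) + (25.2489) + (-14.0611) = -73.0516
Denominator Σ(z_t−z̄)² = 309.3588
r_2 = -73.0516 / 309.3588 = -0.236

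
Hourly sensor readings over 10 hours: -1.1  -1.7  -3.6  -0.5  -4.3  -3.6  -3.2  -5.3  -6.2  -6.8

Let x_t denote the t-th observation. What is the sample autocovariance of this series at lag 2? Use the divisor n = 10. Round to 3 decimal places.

1.004

Mean x̄ = (-1.1 − 1.7 − 3.6 − 0.5 − 4.3 − 3.6 − 3.2 − 5.3 − 6.2 − 6.8)/10 = -3.6300
Σ_{t=1}^{8}(x_t−x̄)(x_{t+2}−x̄) = 10.0412
γ_2 = 10.0412 / 10 = 1.004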